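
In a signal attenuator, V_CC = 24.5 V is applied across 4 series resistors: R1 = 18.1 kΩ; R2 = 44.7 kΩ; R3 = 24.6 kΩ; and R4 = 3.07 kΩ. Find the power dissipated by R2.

P ≈ 3.28 mW

Series current I = V_CC/ΣR = 24.5/90.47 = 0.2708 mA.
P(R2) = I²·R2 = (0.2708)² × 44.7 = 3.278 mW.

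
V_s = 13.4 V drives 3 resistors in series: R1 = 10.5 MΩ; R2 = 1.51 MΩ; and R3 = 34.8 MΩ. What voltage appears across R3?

V ≈ 9.96 V

ΣR = 10.5 + 1.51 + 34.8 = 46.81 MΩ.
By the voltage-divider rule, V = 13.4 × 34.80/46.81 = 9.962 V.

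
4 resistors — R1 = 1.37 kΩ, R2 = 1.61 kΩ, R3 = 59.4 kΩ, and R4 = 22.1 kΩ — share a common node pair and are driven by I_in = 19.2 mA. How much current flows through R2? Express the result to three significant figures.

I ≈ 8.44 mA

Conductances: ΣG = 1/1.37 + 1/1.61 + 1/59.4 + 1/22.1 = 1.413 (1/kΩ).
Current divider: I(R2) = I_in · G_k/ΣG = 19.2 × (0.6211/1.413) = 19.2 × 0.4395 = 8.439 mA.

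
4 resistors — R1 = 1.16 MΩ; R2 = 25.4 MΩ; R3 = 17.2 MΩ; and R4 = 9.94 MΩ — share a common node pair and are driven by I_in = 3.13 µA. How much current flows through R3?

Conductances: ΣG = 1/1.16 + 1/25.4 + 1/17.2 + 1/9.94 = 1.060 (1/MΩ).
R3 takes the fraction G_k/ΣG = 0.05814/1.060 = 0.05484, so I = 3.13 × 0.05484 = 0.1716 µA.

I ≈ 0.172 µA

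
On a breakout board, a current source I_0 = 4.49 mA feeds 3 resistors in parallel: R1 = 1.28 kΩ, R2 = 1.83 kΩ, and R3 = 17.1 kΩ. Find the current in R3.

I ≈ 0.189 mA

Total conductance ΣG = 1/1.28 + 1/1.83 + 1/17.1 = 1.386 (units of 1/kΩ).
R3 takes the fraction G_k/ΣG = 0.05848/1.386 = 0.04219, so I = 4.49 × 0.04219 = 0.1894 mA.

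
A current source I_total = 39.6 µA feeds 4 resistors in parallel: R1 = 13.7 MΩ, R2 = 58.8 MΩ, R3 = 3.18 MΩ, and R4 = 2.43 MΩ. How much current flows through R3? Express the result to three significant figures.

I ≈ 15.3 µA

ΣG = 1/13.7 + 1/58.8 + 1/3.18 + 1/2.43 = 0.8160.
Current divider: I(R3) = I_total · G_k/ΣG = 39.6 × (0.3145/0.8160) = 39.6 × 0.3854 = 15.26 µA.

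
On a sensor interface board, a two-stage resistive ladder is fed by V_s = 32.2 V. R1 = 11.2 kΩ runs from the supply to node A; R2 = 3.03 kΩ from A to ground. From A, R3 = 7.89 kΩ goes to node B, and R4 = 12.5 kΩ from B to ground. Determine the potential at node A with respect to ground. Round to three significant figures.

The second stage (R3 + R4 = 20.39 kΩ) loads node A in parallel with R2.
R2 ‖ (R3+R4) = 2.638 kΩ.
V_A = 32.2 × 2.638/(11.2 + 2.638) = 6.138 V.

V_A ≈ 6.14 V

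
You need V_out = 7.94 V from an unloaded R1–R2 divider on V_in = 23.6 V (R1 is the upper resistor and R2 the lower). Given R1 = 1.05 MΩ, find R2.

R2 ≈ 0.532 MΩ

V_out/V_in = R2/(R1+R2) = 0.3364.
So R2 = R1 · V_out/(V_in − V_out) = 1.05 × 7.94/(23.6 − 7.94) = 1.05 × 0.5070 = 0.5324 MΩ.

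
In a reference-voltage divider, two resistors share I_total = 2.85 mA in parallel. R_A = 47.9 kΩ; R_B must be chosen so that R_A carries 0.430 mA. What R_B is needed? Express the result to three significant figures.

R_B ≈ 8.51 kΩ

In a two-way split, I_A/I_total = R_B/(R_A + R_B).
With f = 0.1509, R_B = R_A · f/(1−f) = 47.9 × 0.1777 = 8.511 kΩ.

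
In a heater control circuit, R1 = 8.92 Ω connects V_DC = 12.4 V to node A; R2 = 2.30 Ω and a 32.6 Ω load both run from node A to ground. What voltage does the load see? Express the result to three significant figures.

The load sits in parallel with R2, giving an effective lower resistance R2' = R2·R_L/(R2+R_L) = 2.148 Ω.
Now apply the divider: V_out = 12.4 × 0.1941 = 2.407 V.

V_out ≈ 2.41 V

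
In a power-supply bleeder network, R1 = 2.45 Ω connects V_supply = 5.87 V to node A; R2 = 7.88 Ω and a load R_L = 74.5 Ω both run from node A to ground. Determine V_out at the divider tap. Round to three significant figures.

R2 ‖ R_L = (7.88 × 74.5)/(7.88 + 74.5) = 7.126 Ω.
Then V_out = V_supply · R2'/(R1 + R2') = 5.87 × 7.126/9.576 = 4.368 V.

V_out ≈ 4.37 V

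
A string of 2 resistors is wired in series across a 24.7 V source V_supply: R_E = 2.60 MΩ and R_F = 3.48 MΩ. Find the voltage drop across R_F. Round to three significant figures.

V ≈ 14.1 V

Total series resistance ΣR = 2.60 + 3.48 = 6.080 MΩ.
V = V_supply · R/ΣR = 24.7 × 0.5724 = 14.14 V.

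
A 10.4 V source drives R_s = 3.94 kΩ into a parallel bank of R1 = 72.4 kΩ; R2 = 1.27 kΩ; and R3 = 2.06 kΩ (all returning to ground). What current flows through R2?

I ≈ 1.35 mA

Equivalent of the parallel group: R_p = 0.7772 kΩ.
V_A by voltage divider: V_A = 10.4 × 0.7772/(3.94 + 0.7772) = 1.714 V.
Branch current I = V_A/R2 = 1.714/1.27 = 1.349 mA.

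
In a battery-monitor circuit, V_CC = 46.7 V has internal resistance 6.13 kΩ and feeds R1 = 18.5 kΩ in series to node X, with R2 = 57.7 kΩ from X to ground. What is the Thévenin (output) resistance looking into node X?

R_th ≈ 17.3 kΩ

R1' = 6.13 + 18.5 = 24.63 kΩ (source resistance + R1).
Looking into X with the source shorted: R_th = R1'·R2/(R1'+R2) = 24.63 × 57.7/82.33 = 17.26 kΩ.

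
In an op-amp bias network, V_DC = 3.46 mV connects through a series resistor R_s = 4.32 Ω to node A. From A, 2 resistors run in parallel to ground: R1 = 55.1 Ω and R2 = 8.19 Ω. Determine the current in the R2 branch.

I ≈ 0.263 mA

Equivalent of the parallel group: R_p = 7.130 Ω.
V_A = 3.46 × 7.130/11.45 = 2.155 mV.
I(R2) = V_A / R2 = 2.155/8.19 = 0.2631 mA.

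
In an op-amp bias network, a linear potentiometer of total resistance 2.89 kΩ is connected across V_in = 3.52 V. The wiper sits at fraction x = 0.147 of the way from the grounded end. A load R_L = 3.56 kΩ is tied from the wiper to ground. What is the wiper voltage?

V_out ≈ 0.470 V

Lower segment x·R_p = 0.4248 kΩ; upper segment (1−x)·R_p = 2.465 kΩ.
R_L loads the lower segment: effective lower R = 0.3795 kΩ.
V_out = 3.52 × 0.3795/(2.465 + 0.3795) = 0.4696 V.
(Unloaded: V_out = x·V_in = 0.517 V.)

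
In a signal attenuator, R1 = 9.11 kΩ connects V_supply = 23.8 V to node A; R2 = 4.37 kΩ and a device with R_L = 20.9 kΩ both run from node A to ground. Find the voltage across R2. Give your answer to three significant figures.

The load sits in parallel with R2, giving an effective lower resistance R2' = R2·R_L/(R2+R_L) = 3.614 kΩ.
Now apply the divider: V_out = 23.8 × 0.2840 = 6.760 V.

V_out ≈ 6.76 V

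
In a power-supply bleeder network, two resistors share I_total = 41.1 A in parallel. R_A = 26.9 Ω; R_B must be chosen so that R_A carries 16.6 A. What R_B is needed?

R_B ≈ 18.2 Ω

Two-branch current divider: I_A = I_total · R_B/(R_A + R_B).
With f = 0.4039, R_B = R_A · f/(1−f) = 26.9 × 0.6776 = 18.23 Ω.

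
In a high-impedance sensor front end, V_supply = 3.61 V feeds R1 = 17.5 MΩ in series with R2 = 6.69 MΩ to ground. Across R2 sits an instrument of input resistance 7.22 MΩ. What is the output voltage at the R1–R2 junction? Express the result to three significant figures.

R2 ‖ R_L = (6.69 × 7.22)/(6.69 + 7.22) = 3.472 MΩ.
Now apply the divider: V_out = 3.61 × 0.1656 = 0.5977 V.

V_out ≈ 0.598 V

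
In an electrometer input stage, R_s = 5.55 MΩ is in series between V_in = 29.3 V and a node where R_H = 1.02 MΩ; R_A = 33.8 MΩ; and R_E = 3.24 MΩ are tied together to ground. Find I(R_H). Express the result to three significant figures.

Combine the parallel branches: R_p = (1/1.02 + 1/33.8 + 1/3.24)⁻¹ = 0.7584 MΩ.
Node voltage V_A = V_in · R_p/(R_s + R_p) = 29.3 × 0.1202 = 3.522 V.
Branch current I = V_A/R_H = 3.522/1.02 = 3.453 µA.
(Check via current divider: I_total = 4.645 µA; share G_k/ΣG = 0.7435 → same result.)

I ≈ 3.45 µA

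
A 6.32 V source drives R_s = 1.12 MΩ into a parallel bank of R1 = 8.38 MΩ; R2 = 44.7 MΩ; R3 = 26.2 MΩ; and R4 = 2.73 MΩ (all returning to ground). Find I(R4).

I ≈ 1.44 µA

Parallel bank: R_p = 1/(1/8.38 + 1/44.7 + 1/26.2 + 1/2.73) = 1.831 MΩ.
Node voltage V_A = V_s · R_p/(R_s + R_p) = 6.32 × 0.6205 = 3.921 V.
I(R4) = V_A / R4 = 3.921/2.73 = 1.436 µA.
(Equivalently: I_total = 2.142 µA, then current-divider fraction G_k/ΣG = 0.6707.)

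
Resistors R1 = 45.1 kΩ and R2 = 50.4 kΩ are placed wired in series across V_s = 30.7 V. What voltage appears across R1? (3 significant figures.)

V ≈ 14.5 V

ΣR = 45.1 + 50.4 = 95.50 kΩ.
Voltage divider: V = V_s · (45.10 / 95.50) = 30.7 × 0.4723 = 14.50 V.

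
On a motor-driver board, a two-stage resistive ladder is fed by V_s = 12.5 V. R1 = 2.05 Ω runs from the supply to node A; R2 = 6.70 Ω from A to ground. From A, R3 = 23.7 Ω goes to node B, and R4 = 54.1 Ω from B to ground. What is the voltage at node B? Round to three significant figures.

V_B ≈ 6.52 V

Looking into the second stage from A: R3 + R4 = 77.80 Ω appears in parallel with R2.
R2 ‖ (R3+R4) = 6.169 Ω.
First divider: V_A = V_s · 6.169/(2.05 + 6.169) = 9.382 V.
V_B = V_A × 0.6954 = 6.524 V.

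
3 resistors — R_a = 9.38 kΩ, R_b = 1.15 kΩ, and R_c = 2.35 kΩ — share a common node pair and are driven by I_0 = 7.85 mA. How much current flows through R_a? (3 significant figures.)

I ≈ 0.597 mA

Conductances: ΣG = 1/9.38 + 1/1.15 + 1/2.35 = 1.402 (1/kΩ).
R_a takes the fraction G_k/ΣG = 0.1066/1.402 = 0.07606, so I = 7.85 × 0.07606 = 0.5970 mA.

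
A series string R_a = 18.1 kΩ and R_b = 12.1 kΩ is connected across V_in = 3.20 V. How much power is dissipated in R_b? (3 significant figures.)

P ≈ 0.136 mW

Series current I = V_in/ΣR = 3.20/30.20 = 0.1060 mA.
P = I²R = 0.01123 × 12.1 = 0.1359 mW.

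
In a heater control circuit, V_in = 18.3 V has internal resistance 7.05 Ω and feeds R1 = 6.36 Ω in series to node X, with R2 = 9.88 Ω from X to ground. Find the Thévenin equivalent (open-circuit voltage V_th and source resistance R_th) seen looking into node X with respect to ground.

V_th ≈ 7.76 V, R_th ≈ 5.69 Ω

R1' = 7.05 + 6.36 = 13.41 Ω (source resistance + R1).
With X open, the divider is unloaded: V_th = 18.3 × 9.88/23.29 = 7.763 V.
With V_in suppressed (replaced by a short), R_th = R1' ‖ R2 = (13.41 × 9.88)/(13.41 + 9.88) = 5.689 Ω.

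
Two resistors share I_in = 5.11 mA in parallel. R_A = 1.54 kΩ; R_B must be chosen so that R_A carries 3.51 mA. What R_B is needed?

R_B ≈ 3.38 kΩ

Two-branch current divider: I_A = I_in · R_B/(R_A + R_B).
With f = 0.6869, R_B = R_A · f/(1−f) = 1.54 × 2.194 = 3.378 kΩ.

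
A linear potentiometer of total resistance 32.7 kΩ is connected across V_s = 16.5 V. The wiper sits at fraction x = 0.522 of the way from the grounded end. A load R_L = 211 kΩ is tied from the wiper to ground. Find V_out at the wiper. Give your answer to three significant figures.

V_out ≈ 8.29 V

Lower segment x·R_p = 17.07 kΩ; upper segment (1−x)·R_p = 15.63 kΩ.
R_L loads the lower segment: effective lower R = 15.79 kΩ.
Then V_out = V_s · 15.79/(15.63 + 15.79) = 8.292 V.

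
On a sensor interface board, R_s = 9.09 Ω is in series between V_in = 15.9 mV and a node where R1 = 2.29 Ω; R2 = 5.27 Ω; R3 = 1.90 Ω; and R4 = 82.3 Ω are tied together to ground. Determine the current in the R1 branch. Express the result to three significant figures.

I ≈ 0.599 mA

Combine the parallel branches: R_p = (1/2.29 + 1/5.27 + 1/1.90 + 1/82.3)⁻¹ = 0.8584 Ω.
V_A = 15.9 × 0.8584/9.948 = 1.372 mV.
Branch current I = V_A/R1 = 1.372/2.29 = 0.5991 mA.
(Check via current divider: I_total = 1.598 mA; share G_k/ΣG = 0.3749 → same result.)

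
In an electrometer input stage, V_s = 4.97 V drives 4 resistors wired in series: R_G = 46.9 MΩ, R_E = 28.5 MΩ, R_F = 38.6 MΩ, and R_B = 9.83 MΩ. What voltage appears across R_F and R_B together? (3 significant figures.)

V ≈ 1.94 V

Series total: ΣR = 46.9 + 28.5 + 38.6 + 9.83 = 123.8 MΩ.
R_{R_F..R_B} = 38.6 + 9.83 = 48.43 MΩ.
V = V_s · R/ΣR = 4.97 × 0.3911 = 1.944 V.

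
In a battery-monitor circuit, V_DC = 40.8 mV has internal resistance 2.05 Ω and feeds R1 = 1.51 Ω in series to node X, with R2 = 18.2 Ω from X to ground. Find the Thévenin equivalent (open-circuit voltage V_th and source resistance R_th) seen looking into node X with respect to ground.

V_th ≈ 34.1 mV, R_th ≈ 2.98 Ω

R1' = 2.05 + 1.51 = 3.560 Ω (source resistance + R1).
Open-circuit (no load on X): V_th = V_DC · R2/(R1' + R2) = 40.8 × 18.2/(3.560 + 18.2) = 34.12 mV.
With V_DC suppressed (replaced by a short), R_th = R1' ‖ R2 = (3.560 × 18.2)/(3.560 + 18.2) = 2.978 Ω.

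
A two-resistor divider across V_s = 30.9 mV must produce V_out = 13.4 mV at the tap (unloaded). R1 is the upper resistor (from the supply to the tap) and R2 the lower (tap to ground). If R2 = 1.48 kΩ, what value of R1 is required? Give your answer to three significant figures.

V_out/V_s = R2/(R1+R2) = 0.4337.
R1 = R2·(1/k − 1) = 1.48 × 1.306 = 1.933 kΩ.

R1 ≈ 1.93 kΩ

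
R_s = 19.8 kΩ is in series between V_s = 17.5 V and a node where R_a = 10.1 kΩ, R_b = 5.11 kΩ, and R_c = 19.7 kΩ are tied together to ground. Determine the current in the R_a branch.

I ≈ 0.221 mA

Equivalent of the parallel group: R_p = 2.895 kΩ.
V_A = 17.5 × 2.895/22.69 = 2.232 V.
Branch current I = V_A/R_a = 2.232/10.1 = 0.2210 mA.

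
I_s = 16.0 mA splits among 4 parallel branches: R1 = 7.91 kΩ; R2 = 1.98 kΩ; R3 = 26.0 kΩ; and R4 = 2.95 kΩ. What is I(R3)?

I ≈ 0.610 mA

Total conductance ΣG = 1/7.91 + 1/1.98 + 1/26.0 + 1/2.95 = 1.009 (units of 1/kΩ).
R3 takes the fraction G_k/ΣG = 0.03846/1.009 = 0.03812, so I = 16.0 × 0.03812 = 0.6099 mA.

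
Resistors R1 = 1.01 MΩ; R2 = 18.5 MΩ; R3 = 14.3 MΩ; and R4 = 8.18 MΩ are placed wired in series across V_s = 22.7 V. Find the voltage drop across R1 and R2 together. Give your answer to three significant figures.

ΣR = 1.01 + 18.5 + 14.3 + 8.18 = 41.99 MΩ.
R_{R1..R2} = 1.01 + 18.5 = 19.51 MΩ.
By the voltage-divider rule, V = 22.7 × 19.51/41.99 = 10.55 V.

V ≈ 10.5 V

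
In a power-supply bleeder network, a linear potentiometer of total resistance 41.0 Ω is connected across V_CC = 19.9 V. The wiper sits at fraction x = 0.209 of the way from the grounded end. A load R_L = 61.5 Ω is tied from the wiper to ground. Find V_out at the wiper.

The pot divides into 32.43 Ω above the wiper and 8.569 Ω below.
Lower segment in parallel with the load: 8.569 ‖ 61.5 = 7.521 Ω.
Loaded-divider output: V_out = 19.9 × 0.1883 = 3.746 V.

V_out ≈ 3.75 V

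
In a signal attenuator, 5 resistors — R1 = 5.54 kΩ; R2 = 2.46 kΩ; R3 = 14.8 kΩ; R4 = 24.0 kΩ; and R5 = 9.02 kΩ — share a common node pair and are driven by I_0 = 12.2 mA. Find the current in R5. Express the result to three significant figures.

I ≈ 1.68 mA

Conductances: ΣG = 1/5.54 + 1/2.46 + 1/14.8 + 1/24.0 + 1/9.02 = 0.8071 (1/kΩ).
Current divider: I(R5) = I_0 · G_k/ΣG = 12.2 × (0.1109/0.8071) = 12.2 × 0.1374 = 1.676 mA.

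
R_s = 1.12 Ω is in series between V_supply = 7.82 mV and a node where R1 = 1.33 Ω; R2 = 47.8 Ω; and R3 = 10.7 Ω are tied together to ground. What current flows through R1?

I ≈ 2.98 mA

Combine the parallel branches: R_p = (1/1.33 + 1/47.8 + 1/10.7)⁻¹ = 1.154 Ω.
V_A by voltage divider: V_A = 7.82 × 1.154/(1.12 + 1.154) = 3.969 mV.
I(R1) = V_A / R1 = 3.969/1.33 = 2.984 mA.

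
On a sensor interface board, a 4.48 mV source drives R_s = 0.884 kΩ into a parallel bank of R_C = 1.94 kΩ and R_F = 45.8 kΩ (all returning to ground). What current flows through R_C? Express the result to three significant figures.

I ≈ 1.57 µA

Parallel bank: R_p = 1/(1/1.94 + 1/45.8) = 1.861 kΩ.
V_A by voltage divider: V_A = 4.48 × 1.861/(0.884 + 1.861) = 3.037 mV.
Branch current I = V_A/R_C = 3.037/1.94 = 1.566 µA.
(Equivalently: I_total = 1.632 µA, then current-divider fraction G_k/ΣG = 0.9594.)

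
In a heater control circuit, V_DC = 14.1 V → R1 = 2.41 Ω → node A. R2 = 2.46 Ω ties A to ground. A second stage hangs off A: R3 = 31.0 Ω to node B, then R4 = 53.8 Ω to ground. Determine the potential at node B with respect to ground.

The second stage (R3 + R4 = 84.80 Ω) loads node A in parallel with R2.
R2 ‖ (R3+R4) = 2.391 Ω.
V_A = 14.1 × 2.391/(2.41 + 2.391) = 7.022 V.
Then the unloaded second divider: V_B = V_A × R4/(R3+R4) = 7.022 × 0.6344 = 4.455 V.

V_B ≈ 4.45 V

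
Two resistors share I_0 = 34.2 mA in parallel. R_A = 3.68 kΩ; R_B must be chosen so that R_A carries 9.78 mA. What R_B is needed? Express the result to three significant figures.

The fraction through R_A equals R_B/(R_A+R_B).
With f = 0.2860, R_B = R_A · f/(1−f) = 3.68 × 0.4005 = 1.474 kΩ.

R_B ≈ 1.47 kΩ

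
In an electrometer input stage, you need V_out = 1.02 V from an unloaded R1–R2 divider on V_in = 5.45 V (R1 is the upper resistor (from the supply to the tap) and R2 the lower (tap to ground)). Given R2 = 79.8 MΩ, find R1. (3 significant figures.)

The divider ratio is R2/(R1+R2) = 1.02/5.45 = 0.1872.
Rearranging, R1 = R2·(1−k)/k = 79.8 × 4.343 = 346.6 MΩ.

R1 ≈ 347 MΩ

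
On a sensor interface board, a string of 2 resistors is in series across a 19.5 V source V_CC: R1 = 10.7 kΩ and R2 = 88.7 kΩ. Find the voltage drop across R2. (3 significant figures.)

Total series resistance ΣR = 10.7 + 88.7 = 99.40 kΩ.
By the voltage-divider rule, V = 19.5 × 88.70/99.40 = 17.40 V.

V ≈ 17.4 V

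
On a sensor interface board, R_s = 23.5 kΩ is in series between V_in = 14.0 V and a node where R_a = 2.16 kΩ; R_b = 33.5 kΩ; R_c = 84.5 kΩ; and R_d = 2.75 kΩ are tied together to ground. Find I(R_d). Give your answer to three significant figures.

Equivalent of the parallel group: R_p = 1.152 kΩ.
V_A by voltage divider: V_A = 14.0 × 1.152/(23.5 + 1.152) = 0.6541 V.
Branch current I = V_A/R_d = 0.6541/2.75 = 0.2378 mA.
(Equivalently: I_total = 0.5679 mA, then current-divider fraction G_k/ΣG = 0.4188.)

I ≈ 0.238 mA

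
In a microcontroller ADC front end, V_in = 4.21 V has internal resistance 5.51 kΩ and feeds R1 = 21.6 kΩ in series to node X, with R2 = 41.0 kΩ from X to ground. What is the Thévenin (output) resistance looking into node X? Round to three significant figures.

R1' = 5.51 + 21.6 = 27.11 kΩ (source resistance + R1).
Zeroing V_in shorts the top of R1' to ground, so R_th = R1' ‖ R2 = 16.32 kΩ.

R_th ≈ 16.3 kΩ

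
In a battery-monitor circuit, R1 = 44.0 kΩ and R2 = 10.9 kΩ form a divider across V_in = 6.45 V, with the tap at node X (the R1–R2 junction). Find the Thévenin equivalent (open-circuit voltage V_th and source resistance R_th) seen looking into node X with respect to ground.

V_th ≈ 1.28 V, R_th ≈ 8.74 kΩ

V_th is the unloaded tap voltage: V_in · R2/(R1+R2) = 6.45 × 0.1985 = 1.281 V.
Zeroing V_in shorts the top of R1 to ground, so R_th = R1 ‖ R2 = 8.736 kΩ.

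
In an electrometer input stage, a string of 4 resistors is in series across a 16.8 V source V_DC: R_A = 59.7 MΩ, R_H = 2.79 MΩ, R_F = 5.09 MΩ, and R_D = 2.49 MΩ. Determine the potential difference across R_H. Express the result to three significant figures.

Series total: ΣR = 59.7 + 2.79 + 5.09 + 2.49 = 70.07 MΩ.
V = V_DC · R/ΣR = 16.8 × 0.03982 = 0.6689 V.

V ≈ 0.669 V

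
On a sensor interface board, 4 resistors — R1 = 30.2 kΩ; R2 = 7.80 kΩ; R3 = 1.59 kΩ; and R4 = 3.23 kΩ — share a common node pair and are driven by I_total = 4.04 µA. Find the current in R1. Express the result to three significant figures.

Conductances: ΣG = 1/30.2 + 1/7.80 + 1/1.59 + 1/3.23 = 1.100 (1/kΩ).
R1 takes the fraction G_k/ΣG = 0.03311/1.100 = 0.03011, so I = 4.04 × 0.03011 = 0.1216 µA.

I ≈ 0.122 µA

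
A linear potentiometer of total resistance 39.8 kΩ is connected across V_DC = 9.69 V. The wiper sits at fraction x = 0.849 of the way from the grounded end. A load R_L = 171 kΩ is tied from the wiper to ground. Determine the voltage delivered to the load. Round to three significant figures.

The pot divides into 6.010 kΩ above the wiper and 33.79 kΩ below.
R_L loads the lower segment: effective lower R = 28.21 kΩ.
Loaded-divider output: V_out = 9.69 × 0.8244 = 7.988 V.

V_out ≈ 7.99 V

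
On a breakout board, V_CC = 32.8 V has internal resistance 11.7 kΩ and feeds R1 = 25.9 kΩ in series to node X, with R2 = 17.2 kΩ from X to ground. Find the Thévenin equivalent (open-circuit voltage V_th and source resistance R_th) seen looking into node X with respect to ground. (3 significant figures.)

V_th ≈ 10.3 V, R_th ≈ 11.8 kΩ

R1' = 11.7 + 25.9 = 37.60 kΩ (source resistance + R1).
Open-circuit (no load on X): V_th = V_CC · R2/(R1' + R2) = 32.8 × 17.2/(37.60 + 17.2) = 10.29 V.
With V_CC suppressed (replaced by a short), R_th = R1' ‖ R2 = (37.60 × 17.2)/(37.60 + 17.2) = 11.80 kΩ.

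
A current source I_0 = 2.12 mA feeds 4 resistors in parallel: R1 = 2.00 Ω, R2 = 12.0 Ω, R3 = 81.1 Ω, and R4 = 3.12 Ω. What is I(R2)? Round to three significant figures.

I ≈ 0.193 mA

Conductances: ΣG = 1/2.00 + 1/12.0 + 1/81.1 + 1/3.12 = 0.9162 (1/Ω).
R2 takes the fraction G_k/ΣG = 0.08333/0.9162 = 0.09096, so I = 2.12 × 0.09096 = 0.1928 mA.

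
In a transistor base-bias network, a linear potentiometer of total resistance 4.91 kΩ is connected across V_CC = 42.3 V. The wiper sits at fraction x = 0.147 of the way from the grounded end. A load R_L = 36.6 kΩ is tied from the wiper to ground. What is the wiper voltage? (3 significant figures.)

Lower segment x·R_p = 0.7218 kΩ; upper segment (1−x)·R_p = 4.188 kΩ.
Lower segment in parallel with the load: 0.7218 ‖ 36.6 = 0.7078 kΩ.
V_out = 42.3 × 0.7078/(4.188 + 0.7078) = 6.115 V.

V_out ≈ 6.12 V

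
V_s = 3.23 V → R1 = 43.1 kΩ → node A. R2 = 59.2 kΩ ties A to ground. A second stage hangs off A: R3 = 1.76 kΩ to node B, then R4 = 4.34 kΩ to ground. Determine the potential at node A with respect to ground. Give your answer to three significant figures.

V_A ≈ 0.367 V

The second stage (R3 + R4 = 6.100 kΩ) loads node A in parallel with R2.
R2 ‖ (R3+R4) = 5.530 kΩ.
V_A = 3.23 × 5.530/(43.1 + 5.530) = 0.3673 V.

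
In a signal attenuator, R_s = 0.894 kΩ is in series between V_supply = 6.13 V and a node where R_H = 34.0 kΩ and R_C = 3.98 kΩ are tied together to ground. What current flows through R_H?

I ≈ 0.144 mA

Parallel bank: R_p = 1/(1/34.0 + 1/3.98) = 3.563 kΩ.
V_A = 6.13 × 3.563/4.457 = 4.900 V.
Branch current I = V_A/R_H = 4.900/34.0 = 0.1441 mA.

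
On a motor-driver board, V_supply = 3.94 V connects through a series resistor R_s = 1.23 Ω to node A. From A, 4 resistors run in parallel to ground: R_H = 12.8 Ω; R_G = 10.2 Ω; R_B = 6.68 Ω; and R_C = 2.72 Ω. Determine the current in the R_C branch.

Combine the parallel branches: R_p = (1/12.8 + 1/10.2 + 1/6.68 + 1/2.72)⁻¹ = 1.442 Ω.
Node voltage V_A = V_supply · R_p/(R_s + R_p) = 3.94 × 0.5397 = 2.126 V.
Branch current I = V_A/R_C = 2.126/2.72 = 0.7817 A.

I ≈ 0.782 A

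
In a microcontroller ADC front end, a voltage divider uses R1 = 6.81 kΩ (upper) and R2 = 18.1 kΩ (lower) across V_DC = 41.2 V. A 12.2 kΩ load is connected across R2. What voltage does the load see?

The load sits in parallel with R2, giving an effective lower resistance R2' = R2·R_L/(R2+R_L) = 7.288 kΩ.
Now apply the divider: V_out = 41.2 × 0.5169 = 21.30 V.

V_out ≈ 21.3 V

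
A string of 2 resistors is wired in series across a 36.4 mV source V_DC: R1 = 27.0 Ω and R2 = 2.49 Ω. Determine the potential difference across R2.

Total series resistance ΣR = 27.0 + 2.49 = 29.49 Ω.
Voltage divider: V = V_DC · (2.490 / 29.49) = 36.4 × 0.08444 = 3.073 mV.

V ≈ 3.07 mV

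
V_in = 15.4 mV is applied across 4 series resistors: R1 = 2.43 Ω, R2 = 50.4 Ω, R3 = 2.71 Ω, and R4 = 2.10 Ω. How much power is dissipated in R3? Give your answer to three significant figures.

ΣR = 57.64 Ω → I = 15.4/57.64 = 0.2672 mA.
V(R3) = I·R = 0.7240 mV; P = V·I = 0.7240 × 0.2672 = 0.1934 µW.

P ≈ 0.193 µW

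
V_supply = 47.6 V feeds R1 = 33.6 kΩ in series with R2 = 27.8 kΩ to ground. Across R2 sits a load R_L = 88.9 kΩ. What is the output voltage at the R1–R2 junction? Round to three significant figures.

R2 ‖ R_L = (27.8 × 88.9)/(27.8 + 88.9) = 21.18 kΩ.
Then V_out = V_supply · R2'/(R1 + R2') = 47.6 × 21.18/54.78 = 18.40 V.

V_out ≈ 18.4 V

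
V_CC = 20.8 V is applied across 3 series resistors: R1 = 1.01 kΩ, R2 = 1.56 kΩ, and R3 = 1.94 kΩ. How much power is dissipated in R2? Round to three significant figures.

P ≈ 33.2 mW

The common current is I = 20.8/4.510 = 4.612 mA.
V(R2) = I·R = 7.195 V; P = V·I = 7.195 × 4.612 = 33.18 mW.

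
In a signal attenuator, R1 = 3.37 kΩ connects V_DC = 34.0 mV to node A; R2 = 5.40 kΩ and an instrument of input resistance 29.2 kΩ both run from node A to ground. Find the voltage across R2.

V_out ≈ 19.5 mV

The load sits in parallel with R2, giving an effective lower resistance R2' = R2·R_L/(R2+R_L) = 4.557 kΩ.
Now apply the divider: V_out = 34.0 × 0.5749 = 19.55 mV.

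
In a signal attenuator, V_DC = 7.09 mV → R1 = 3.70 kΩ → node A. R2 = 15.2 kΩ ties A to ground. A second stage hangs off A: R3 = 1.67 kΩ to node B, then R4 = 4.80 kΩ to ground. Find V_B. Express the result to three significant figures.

Node A sees R2 in parallel with the series input of stage 2, R3 + R4 = 6.470 kΩ.
Effective lower resistance at A: R2 ‖ 6.470 = 4.538 kΩ.
First divider: V_A = V_DC · 4.538/(3.70 + 4.538) = 3.906 mV.
Stage 2 is unloaded, so V_B = V_A · R4/(R3+R4) = 3.906 × 4.80/6.470 = 2.898 mV.

V_B ≈ 2.90 mV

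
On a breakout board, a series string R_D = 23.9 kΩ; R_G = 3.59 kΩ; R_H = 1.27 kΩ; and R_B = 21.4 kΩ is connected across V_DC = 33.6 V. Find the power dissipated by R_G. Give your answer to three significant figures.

The common current is I = 33.6/50.16 = 0.6699 mA.
V(R_G) = I·R = 2.405 V; P = V·I = 2.405 × 0.6699 = 1.611 mW.

P ≈ 1.61 mW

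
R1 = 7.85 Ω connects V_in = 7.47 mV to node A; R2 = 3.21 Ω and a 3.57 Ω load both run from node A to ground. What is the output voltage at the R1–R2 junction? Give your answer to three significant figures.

V_out ≈ 1.32 mV

R2 ‖ R_L = (3.21 × 3.57)/(3.21 + 3.57) = 1.690 Ω.
Then V_out = V_in · R2'/(R1 + R2') = 7.47 × 1.690/9.540 = 1.323 mV.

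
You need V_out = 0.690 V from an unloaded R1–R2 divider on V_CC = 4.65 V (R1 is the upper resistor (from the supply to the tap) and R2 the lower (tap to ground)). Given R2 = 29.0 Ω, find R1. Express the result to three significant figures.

V_out/V_CC = R2/(R1+R2) = 0.1484.
So R1 = R2 · (V_CC/V_out − 1) = 29.0 × (4.65/0.690 − 1) = 29.0 × 5.739 = 166.4 Ω.

R1 ≈ 166 Ω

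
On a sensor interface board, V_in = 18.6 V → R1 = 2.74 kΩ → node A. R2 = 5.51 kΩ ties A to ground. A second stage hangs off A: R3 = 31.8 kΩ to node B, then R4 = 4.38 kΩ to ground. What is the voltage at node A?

Node A sees R2 in parallel with the series input of stage 2, R3 + R4 = 36.18 kΩ.
R2 ‖ (R3+R4) = 4.782 kΩ.
V_A = 18.6 × 4.782/(2.74 + 4.782) = 11.82 V.

V_A ≈ 11.8 V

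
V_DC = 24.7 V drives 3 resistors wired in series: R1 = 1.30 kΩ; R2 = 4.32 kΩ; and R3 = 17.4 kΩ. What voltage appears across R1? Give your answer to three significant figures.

V ≈ 1.39 V

Series total: ΣR = 1.30 + 4.32 + 17.4 = 23.02 kΩ.
Voltage divider: V = V_DC · (1.300 / 23.02) = 24.7 × 0.05647 = 1.395 V.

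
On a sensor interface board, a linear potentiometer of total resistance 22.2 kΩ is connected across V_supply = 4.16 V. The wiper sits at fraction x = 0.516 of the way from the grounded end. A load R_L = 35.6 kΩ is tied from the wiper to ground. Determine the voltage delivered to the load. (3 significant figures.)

The pot divides into 10.74 kΩ above the wiper and 11.46 kΩ below.
R_L loads the lower segment: effective lower R = 8.667 kΩ.
Then V_out = V_supply · 8.667/(10.74 + 8.667) = 1.857 V.

V_out ≈ 1.86 V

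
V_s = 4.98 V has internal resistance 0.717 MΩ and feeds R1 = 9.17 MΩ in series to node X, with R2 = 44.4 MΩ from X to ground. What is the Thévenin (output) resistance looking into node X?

R_th ≈ 8.09 MΩ

R1' = 0.717 + 9.17 = 9.887 MΩ (source resistance + R1).
Zeroing V_s shorts the top of R1' to ground, so R_th = R1' ‖ R2 = 8.086 MΩ.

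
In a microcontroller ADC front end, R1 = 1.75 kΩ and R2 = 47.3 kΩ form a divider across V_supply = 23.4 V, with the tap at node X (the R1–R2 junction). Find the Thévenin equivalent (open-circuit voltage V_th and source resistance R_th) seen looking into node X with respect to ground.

V_th ≈ 22.6 V, R_th ≈ 1.69 kΩ

Open-circuit (no load on X): V_th = V_supply · R2/(R1 + R2) = 23.4 × 47.3/(1.750 + 47.3) = 22.57 V.
Looking into X with the source shorted: R_th = R1·R2/(R1+R2) = 1.750 × 47.3/49.05 = 1.688 kΩ.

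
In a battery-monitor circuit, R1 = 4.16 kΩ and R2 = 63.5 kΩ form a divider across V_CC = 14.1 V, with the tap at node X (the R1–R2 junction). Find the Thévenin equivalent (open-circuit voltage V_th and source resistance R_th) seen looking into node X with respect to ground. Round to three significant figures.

V_th is the unloaded tap voltage: V_CC · R2/(R1+R2) = 14.1 × 0.9385 = 13.23 V.
With V_CC suppressed (replaced by a short), R_th = R1 ‖ R2 = (4.160 × 63.5)/(4.160 + 63.5) = 3.904 kΩ.

V_th ≈ 13.2 V, R_th ≈ 3.90 kΩ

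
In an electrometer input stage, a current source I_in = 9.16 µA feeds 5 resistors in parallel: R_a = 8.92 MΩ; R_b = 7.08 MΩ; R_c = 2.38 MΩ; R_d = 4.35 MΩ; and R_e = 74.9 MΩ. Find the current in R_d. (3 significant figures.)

I ≈ 2.30 µA

Total conductance ΣG = 1/8.92 + 1/7.08 + 1/2.38 + 1/4.35 + 1/74.9 = 0.9168 (units of 1/MΩ).
R_d takes the fraction G_k/ΣG = 0.2299/0.9168 = 0.2508, so I = 9.16 × 0.2508 = 2.297 µA.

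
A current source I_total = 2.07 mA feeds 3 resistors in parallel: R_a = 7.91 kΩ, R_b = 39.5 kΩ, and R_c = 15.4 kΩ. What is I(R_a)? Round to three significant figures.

Total conductance ΣG = 1/7.91 + 1/39.5 + 1/15.4 = 0.2167 (units of 1/kΩ).
By the current-divider rule, I = I_total · G_k/ΣG = 2.07 × 0.5835 = 1.208 mA.

I ≈ 1.21 mA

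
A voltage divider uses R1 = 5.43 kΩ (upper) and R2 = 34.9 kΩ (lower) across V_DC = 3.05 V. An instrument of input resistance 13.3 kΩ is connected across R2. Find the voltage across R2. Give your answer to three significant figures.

V_out ≈ 1.95 V

The load sits in parallel with R2, giving an effective lower resistance R2' = R2·R_L/(R2+R_L) = 9.630 kΩ.
Voltage divider with the loaded lower leg: V_out = 3.05 × 9.630/(5.43 + 9.630) = 3.05 × 0.6394 = 1.950 V.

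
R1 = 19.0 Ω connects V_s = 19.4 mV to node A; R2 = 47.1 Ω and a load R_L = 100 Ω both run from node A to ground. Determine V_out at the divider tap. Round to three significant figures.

V_out ≈ 12.2 mV

The load sits in parallel with R2, giving an effective lower resistance R2' = R2·R_L/(R2+R_L) = 32.02 Ω.
Voltage divider with the loaded lower leg: V_out = 19.4 × 32.02/(19.0 + 32.02) = 19.4 × 0.6276 = 12.18 mV.
(Unloaded it would be 13.8 mV; the load pulls it down.)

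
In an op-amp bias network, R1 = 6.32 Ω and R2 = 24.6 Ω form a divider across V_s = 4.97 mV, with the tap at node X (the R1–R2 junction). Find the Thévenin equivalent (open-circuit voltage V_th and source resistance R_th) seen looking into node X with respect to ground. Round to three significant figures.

V_th ≈ 3.95 mV, R_th ≈ 5.03 Ω

With X open, the divider is unloaded: V_th = 4.97 × 24.6/30.92 = 3.954 mV.
With V_s suppressed (replaced by a short), R_th = R1 ‖ R2 = (6.320 × 24.6)/(6.320 + 24.6) = 5.028 Ω.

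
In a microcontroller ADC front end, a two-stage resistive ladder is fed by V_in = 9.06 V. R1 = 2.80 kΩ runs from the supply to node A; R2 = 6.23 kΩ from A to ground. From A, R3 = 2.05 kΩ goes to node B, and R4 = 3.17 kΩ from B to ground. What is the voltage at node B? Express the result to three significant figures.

V_B ≈ 2.77 V

The second stage (R3 + R4 = 5.220 kΩ) loads node A in parallel with R2.
Effective lower resistance at A: R2 ‖ 5.220 = 2.840 kΩ.
V_A = 9.06 × 2.840/(2.80 + 2.840) = 4.562 V.
V_B = V_A × 0.6073 = 2.771 V.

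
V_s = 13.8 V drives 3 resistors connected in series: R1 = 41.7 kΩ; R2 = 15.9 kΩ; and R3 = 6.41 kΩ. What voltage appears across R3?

V ≈ 1.38 V

ΣR = 41.7 + 15.9 + 6.41 = 64.01 kΩ.
V = V_s · R/ΣR = 13.8 × 0.1001 = 1.382 V.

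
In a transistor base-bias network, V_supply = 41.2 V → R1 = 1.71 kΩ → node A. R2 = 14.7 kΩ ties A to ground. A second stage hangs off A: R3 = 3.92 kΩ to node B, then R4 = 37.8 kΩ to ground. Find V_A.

The second stage (R3 + R4 = 41.72 kΩ) loads node A in parallel with R2.
Effective lower resistance at A: R2 ‖ 41.72 = 10.87 kΩ.
V_A = 41.2 × 10.87/(1.71 + 10.87) = 35.60 V.

V_A ≈ 35.6 V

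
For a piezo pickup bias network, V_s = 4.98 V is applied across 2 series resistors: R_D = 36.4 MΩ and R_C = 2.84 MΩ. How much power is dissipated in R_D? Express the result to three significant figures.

The common current is I = 4.98/39.24 = 0.1269 µA.
P = I²R = 0.01611 × 36.4 = 0.5863 µW.

P ≈ 0.586 µW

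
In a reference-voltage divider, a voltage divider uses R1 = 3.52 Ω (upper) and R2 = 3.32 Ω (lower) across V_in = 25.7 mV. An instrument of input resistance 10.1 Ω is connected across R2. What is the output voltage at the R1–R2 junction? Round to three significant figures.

First combine the lower leg with the load: R2 ‖ R_L = 2.499 Ω.
Now apply the divider: V_out = 25.7 × 0.4152 = 10.67 mV.
(Unloaded it would be 12.5 mV; the load pulls it down.)

V_out ≈ 10.7 mV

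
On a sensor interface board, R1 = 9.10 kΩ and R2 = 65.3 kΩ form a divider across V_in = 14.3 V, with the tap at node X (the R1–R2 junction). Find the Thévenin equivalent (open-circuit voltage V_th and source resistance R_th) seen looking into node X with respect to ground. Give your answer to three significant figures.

V_th is the unloaded tap voltage: V_in · R2/(R1+R2) = 14.3 × 0.8777 = 12.55 V.
Looking into X with the source shorted: R_th = R1·R2/(R1+R2) = 9.100 × 65.3/74.40 = 7.987 kΩ.

V_th ≈ 12.6 V, R_th ≈ 7.99 kΩ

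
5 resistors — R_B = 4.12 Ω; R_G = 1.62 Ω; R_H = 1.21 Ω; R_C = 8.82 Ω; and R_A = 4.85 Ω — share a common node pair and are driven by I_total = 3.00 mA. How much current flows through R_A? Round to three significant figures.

Conductances: ΣG = 1/4.12 + 1/1.62 + 1/1.21 + 1/8.82 + 1/4.85 = 2.006 (1/Ω).
Current divider: I(R_A) = I_total · G_k/ΣG = 3.00 × (0.2062/2.006) = 3.00 × 0.1028 = 0.3084 mA.

I ≈ 0.308 mA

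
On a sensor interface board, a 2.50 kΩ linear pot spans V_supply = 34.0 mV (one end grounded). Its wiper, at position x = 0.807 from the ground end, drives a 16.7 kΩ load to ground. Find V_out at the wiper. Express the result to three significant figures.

The pot divides into 0.4825 kΩ above the wiper and 2.018 kΩ below.
R_L loads the lower segment: effective lower R = 1.800 kΩ.
Then V_out = V_supply · 1.800/(0.4825 + 1.800) = 26.81 mV.

V_out ≈ 26.8 mV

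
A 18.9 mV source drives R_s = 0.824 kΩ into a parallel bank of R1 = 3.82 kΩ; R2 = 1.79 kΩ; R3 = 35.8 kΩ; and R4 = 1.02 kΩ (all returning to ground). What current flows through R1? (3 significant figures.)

Parallel bank: R_p = 1/(1/3.82 + 1/1.79 + 1/35.8 + 1/1.02) = 0.5468 kΩ.
V_A = 18.9 × 0.5468/1.371 = 7.539 mV.
I(R1) = V_A / R1 = 7.539/3.82 = 1.974 µA.

I ≈ 1.97 µA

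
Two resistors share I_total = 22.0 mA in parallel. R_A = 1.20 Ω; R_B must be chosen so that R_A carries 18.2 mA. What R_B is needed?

Two-branch current divider: I_A = I_total · R_B/(R_A + R_B).
With f = 0.8273, R_B = R_A · f/(1−f) = 1.20 × 4.789 = 5.747 Ω.

R_B ≈ 5.75 Ω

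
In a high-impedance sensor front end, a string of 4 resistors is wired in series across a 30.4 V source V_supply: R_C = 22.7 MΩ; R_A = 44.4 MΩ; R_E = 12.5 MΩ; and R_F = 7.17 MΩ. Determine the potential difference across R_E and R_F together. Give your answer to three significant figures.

Total series resistance ΣR = 22.7 + 44.4 + 12.5 + 7.17 = 86.77 MΩ.
R_{R_E..R_F} = 12.5 + 7.17 = 19.67 MΩ.
V = V_supply · R/ΣR = 30.4 × 0.2267 = 6.891 V.

V ≈ 6.89 V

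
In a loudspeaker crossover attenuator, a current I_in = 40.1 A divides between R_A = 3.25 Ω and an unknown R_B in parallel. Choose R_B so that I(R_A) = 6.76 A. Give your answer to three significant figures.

Two-branch current divider: I_A = I_in · R_B/(R_A + R_B).
With f = 0.1686, R_B = R_A · f/(1−f) = 3.25 × 0.2028 = 0.6590 Ω.

R_B ≈ 0.659 Ω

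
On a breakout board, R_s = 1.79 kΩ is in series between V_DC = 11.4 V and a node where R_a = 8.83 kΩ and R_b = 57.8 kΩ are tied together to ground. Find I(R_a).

Combine the parallel branches: R_p = (1/8.83 + 1/57.8)⁻¹ = 7.660 kΩ.
Node voltage V_A = V_DC · R_p/(R_s + R_p) = 11.4 × 0.8106 = 9.241 V.
I(R_a) = V_A / R_a = 9.241/8.83 = 1.046 mA.

I ≈ 1.05 mA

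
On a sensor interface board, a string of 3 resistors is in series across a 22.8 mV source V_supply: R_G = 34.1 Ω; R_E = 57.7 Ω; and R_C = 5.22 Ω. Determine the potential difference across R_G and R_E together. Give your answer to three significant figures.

Series total: ΣR = 34.1 + 57.7 + 5.22 = 97.02 Ω.
R_{R_G..R_E} = 34.1 + 57.7 = 91.80 Ω.
Voltage divider: V = V_supply · (91.80 / 97.02) = 22.8 × 0.9462 = 21.57 mV.

V ≈ 21.6 mV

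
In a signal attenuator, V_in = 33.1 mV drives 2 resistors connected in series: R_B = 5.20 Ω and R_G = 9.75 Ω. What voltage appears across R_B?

V ≈ 11.5 mV

Total series resistance ΣR = 5.20 + 9.75 = 14.95 Ω.
V = V_in · R/ΣR = 33.1 × 0.3478 = 11.51 mV.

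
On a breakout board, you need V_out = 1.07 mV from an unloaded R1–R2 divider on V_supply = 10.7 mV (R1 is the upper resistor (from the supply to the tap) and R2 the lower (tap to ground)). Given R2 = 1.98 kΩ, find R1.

Required fraction k = V_out/V_supply = 0.1000.
Rearranging, R1 = R2·(1−k)/k = 1.98 × 9.000 = 17.82 kΩ.

R1 ≈ 17.8 kΩ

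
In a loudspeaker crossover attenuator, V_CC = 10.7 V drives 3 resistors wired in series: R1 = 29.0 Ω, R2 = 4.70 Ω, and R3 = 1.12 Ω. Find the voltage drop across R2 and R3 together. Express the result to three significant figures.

V ≈ 1.79 V

Series total: ΣR = 29.0 + 4.70 + 1.12 = 34.82 Ω.
R_{R2..R3} = 4.70 + 1.12 = 5.820 Ω.
V = V_CC · R/ΣR = 10.7 × 0.1671 = 1.788 V.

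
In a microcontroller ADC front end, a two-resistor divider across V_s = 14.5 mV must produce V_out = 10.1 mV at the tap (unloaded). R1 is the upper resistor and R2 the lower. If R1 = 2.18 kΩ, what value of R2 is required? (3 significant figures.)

R2 ≈ 5.00 kΩ

Required fraction k = V_out/V_s = 0.6966.
Rearranging, R2 = R1·k/(1−k) = 2.18 × 2.295 = 5.004 kΩ.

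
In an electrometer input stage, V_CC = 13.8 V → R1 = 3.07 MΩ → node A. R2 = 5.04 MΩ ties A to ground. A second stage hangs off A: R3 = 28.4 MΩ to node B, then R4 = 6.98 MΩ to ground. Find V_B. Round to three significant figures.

Node A sees R2 in parallel with the series input of stage 2, R3 + R4 = 35.38 MΩ.
Effective lower resistance at A: R2 ‖ 35.38 = 4.412 MΩ.
First divider: V_A = V_CC · 4.412/(3.07 + 4.412) = 8.137 V.
Then the unloaded second divider: V_B = V_A × R4/(R3+R4) = 8.137 × 0.1973 = 1.605 V.

V_B ≈ 1.61 V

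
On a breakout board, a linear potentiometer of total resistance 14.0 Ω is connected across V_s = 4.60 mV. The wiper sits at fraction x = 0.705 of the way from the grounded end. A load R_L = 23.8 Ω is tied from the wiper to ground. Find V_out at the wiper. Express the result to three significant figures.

V_out ≈ 2.89 mV

Split the track: R_lower = x·R_p = 9.870 Ω, R_upper = (1−x)·R_p = 4.130 Ω.
Lower segment in parallel with the load: 9.870 ‖ 23.8 = 6.977 Ω.
Then V_out = V_s · 6.977/(4.130 + 6.977) = 2.890 mV.
(Unloaded: V_out = x·V_s = 3.24 mV.)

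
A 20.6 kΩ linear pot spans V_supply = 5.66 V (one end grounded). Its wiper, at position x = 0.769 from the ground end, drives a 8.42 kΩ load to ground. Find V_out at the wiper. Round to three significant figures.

Split the track: R_lower = x·R_p = 15.84 kΩ, R_upper = (1−x)·R_p = 4.759 kΩ.
R_L loads the lower segment: effective lower R = 5.498 kΩ.
V_out = 5.66 × 5.498/(4.759 + 5.498) = 3.034 V.
(Unloaded: V_out = x·V_supply = 4.35 V.)

V_out ≈ 3.03 V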